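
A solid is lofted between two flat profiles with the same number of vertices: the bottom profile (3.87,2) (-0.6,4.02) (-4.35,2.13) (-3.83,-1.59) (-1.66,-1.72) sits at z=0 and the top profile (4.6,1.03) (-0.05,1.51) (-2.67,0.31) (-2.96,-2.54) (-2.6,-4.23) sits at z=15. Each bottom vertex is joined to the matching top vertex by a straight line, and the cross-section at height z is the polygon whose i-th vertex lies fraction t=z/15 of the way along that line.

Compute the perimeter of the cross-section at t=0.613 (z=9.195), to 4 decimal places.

Perimeter at t=0.613: 20.8448

Cross-section at t=0.613: each vertex is (1-t)·p0[i] + t·p1[i].
  v1: (1-0.613)·(3.87,2) + 0.613·(4.6,1.03) = (4.3175,1.4054)
  v2: (1-0.613)·(-0.6,4.02) + 0.613·(-0.05,1.51) = (-0.2628,2.4814)
  v3: (1-0.613)·(-4.35,2.13) + 0.613·(-2.67,0.31) = (-3.3202,1.0143)
  v4: (1-0.613)·(-3.83,-1.59) + 0.613·(-2.96,-2.54) = (-3.2967,-2.1724)
  v5: (1-0.613)·(-1.66,-1.72) + 0.613·(-2.6,-4.23) = (-2.2362,-3.2586)
Perimeter = Σ |v_{i+1} − v_i|:
  edge 1→2: √(-4.5803² + 1.0760²) = 4.7050 (running 4.7050)
  edge 2→3: √(-3.0573² + -1.4670²) = 3.3911 (running 8.0961)
  edge 3→4: √(0.0235² + -3.1867²) = 3.1868 (running 11.2829)
  edge 4→5: √(1.0605² + -1.0863²) = 1.5181 (running 12.8010)
  edge 5→1: √(6.5537² + 4.6640²) = 8.0439 (running 20.8448)
Perimeter = 20.8448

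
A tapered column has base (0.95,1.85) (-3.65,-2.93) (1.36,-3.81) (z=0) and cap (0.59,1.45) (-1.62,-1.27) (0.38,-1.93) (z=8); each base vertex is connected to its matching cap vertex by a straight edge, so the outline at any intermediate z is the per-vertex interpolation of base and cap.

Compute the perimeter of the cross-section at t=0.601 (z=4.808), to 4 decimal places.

Cross-section at t=0.601: each vertex is (1-t)·p0[i] + t·p1[i].
  v1: (1-0.601)·(0.95,1.85) + 0.601·(0.59,1.45) = (0.7336,1.6096)
  v2: (1-0.601)·(-3.65,-2.93) + 0.601·(-1.62,-1.27) = (-2.4300,-1.9323)
  v3: (1-0.601)·(1.36,-3.81) + 0.601·(0.38,-1.93) = (0.7710,-2.6801)
Perimeter = Σ |v_{i+1} − v_i|:
  edge 1→2: √(-3.1636² + -3.5419²) = 4.7491 (running 4.7491)
  edge 2→3: √(3.2010² + -0.7478²) = 3.2872 (running 8.0363)
  edge 3→1: √(-0.0374² + 4.2897²) = 4.2899 (running 12.3261)
Perimeter = 12.3261

Perimeter at t=0.601: 12.3261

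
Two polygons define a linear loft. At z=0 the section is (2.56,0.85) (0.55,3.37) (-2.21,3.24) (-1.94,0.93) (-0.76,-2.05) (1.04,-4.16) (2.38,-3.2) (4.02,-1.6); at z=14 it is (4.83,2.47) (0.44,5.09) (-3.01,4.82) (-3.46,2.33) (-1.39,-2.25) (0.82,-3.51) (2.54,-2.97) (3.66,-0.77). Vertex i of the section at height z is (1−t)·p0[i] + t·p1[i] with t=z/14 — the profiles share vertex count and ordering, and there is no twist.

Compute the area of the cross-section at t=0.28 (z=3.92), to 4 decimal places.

Cross-section at t=0.28: each vertex is (1-t)·p0[i] + t·p1[i].
  v1: (1-0.28)·(2.56,0.85) + 0.28·(4.83,2.47) = (3.1956,1.3036)
  v2: (1-0.28)·(0.55,3.37) + 0.28·(0.44,5.09) = (0.5192,3.8516)
  v3: (1-0.28)·(-2.21,3.24) + 0.28·(-3.01,4.82) = (-2.4340,3.6824)
  v4: (1-0.28)·(-1.94,0.93) + 0.28·(-3.46,2.33) = (-2.3656,1.3220)
  v5: (1-0.28)·(-0.76,-2.05) + 0.28·(-1.39,-2.25) = (-0.9364,-2.1060)
  v6: (1-0.28)·(1.04,-4.16) + 0.28·(0.82,-3.51) = (0.9784,-3.9780)
  v7: (1-0.28)·(2.38,-3.2) + 0.28·(2.54,-2.97) = (2.4248,-3.1356)
  v8: (1-0.28)·(4.02,-1.6) + 0.28·(3.66,-0.77) = (3.9192,-1.3676)
Shoelace sum Σ(x_i·y_{i+1} − x_{i+1}·y_i):
  i=1: 3.1956·3.8516 − 0.5192·1.3036 = +11.6313 (running +11.6313)
  i=2: 0.5192·3.6824 − -2.4340·3.8516 = +11.2867 (running +22.9180)
  i=3: -2.4340·1.3220 − -2.3656·3.6824 = +5.4933 (running +28.4114)
  i=4: -2.3656·-2.1060 − -0.9364·1.3220 = +6.2199 (running +34.6313)
  i=5: -0.9364·-3.9780 − 0.9784·-2.1060 = +5.7855 (running +40.4168)
  i=6: 0.9784·-3.1356 − 2.4248·-3.9780 = +6.5780 (running +46.9947)
  i=7: 2.4248·-1.3676 − 3.9192·-3.1356 = +8.9729 (running +55.9676)
  i=8: 3.9192·1.3036 − 3.1956·-1.3676 = +9.4794 (running +65.4470)
Area = |Σ|/2 = |65.4470|/2 = 32.7235

Area at t=0.28: 32.7235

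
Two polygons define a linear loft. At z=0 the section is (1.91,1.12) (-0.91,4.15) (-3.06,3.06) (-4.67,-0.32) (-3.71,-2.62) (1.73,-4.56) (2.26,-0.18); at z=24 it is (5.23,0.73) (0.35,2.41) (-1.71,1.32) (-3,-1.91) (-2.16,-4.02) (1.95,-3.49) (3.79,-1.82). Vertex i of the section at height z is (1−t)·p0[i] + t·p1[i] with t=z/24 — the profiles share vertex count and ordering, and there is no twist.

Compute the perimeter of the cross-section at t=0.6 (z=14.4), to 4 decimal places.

Cross-section at t=0.6: each vertex is (1-t)·p0[i] + t·p1[i].
  v1: (1-0.6)·(1.91,1.12) + 0.6·(5.23,0.73) = (3.9020,0.8860)
  v2: (1-0.6)·(-0.91,4.15) + 0.6·(0.35,2.41) = (-0.1540,3.1060)
  v3: (1-0.6)·(-3.06,3.06) + 0.6·(-1.71,1.32) = (-2.2500,2.0160)
  v4: (1-0.6)·(-4.67,-0.32) + 0.6·(-3,-1.91) = (-3.6680,-1.2740)
  v5: (1-0.6)·(-3.71,-2.62) + 0.6·(-2.16,-4.02) = (-2.7800,-3.4600)
  v6: (1-0.6)·(1.73,-4.56) + 0.6·(1.95,-3.49) = (1.8620,-3.9180)
  v7: (1-0.6)·(2.26,-0.18) + 0.6·(3.79,-1.82) = (3.1780,-1.1640)
Perimeter = Σ |v_{i+1} − v_i|:
  edge 1→2: √(-4.0560² + 2.2200²) = 4.6238 (running 4.6238)
  edge 2→3: √(-2.0960² + -1.0900²) = 2.3625 (running 6.9863)
  edge 3→4: √(-1.4180² + -3.2900²) = 3.5826 (running 10.5689)
  edge 4→5: √(0.8880² + -2.1860²) = 2.3595 (running 12.9283)
  edge 5→6: √(4.6420² + -0.4580²) = 4.6645 (running 17.5929)
  edge 6→7: √(1.3160² + 2.7540²) = 3.0523 (running 20.6451)
  edge 7→1: √(0.7240² + 2.0500²) = 2.1741 (running 22.8192)
Perimeter = 22.8192

Perimeter at t=0.6: 22.8192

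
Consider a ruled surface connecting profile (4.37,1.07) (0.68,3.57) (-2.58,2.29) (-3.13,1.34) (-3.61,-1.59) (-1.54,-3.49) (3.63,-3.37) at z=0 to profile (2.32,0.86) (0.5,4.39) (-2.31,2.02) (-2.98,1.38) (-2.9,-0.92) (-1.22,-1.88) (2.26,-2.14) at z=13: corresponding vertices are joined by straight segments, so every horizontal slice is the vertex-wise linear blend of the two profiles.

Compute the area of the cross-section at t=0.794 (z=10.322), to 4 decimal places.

Cross-section at t=0.794: each vertex is (1-t)·p0[i] + t·p1[i].
  v1: (1-0.794)·(4.37,1.07) + 0.794·(2.32,0.86) = (2.7423,0.9033)
  v2: (1-0.794)·(0.68,3.57) + 0.794·(0.5,4.39) = (0.5371,4.2211)
  v3: (1-0.794)·(-2.58,2.29) + 0.794·(-2.31,2.02) = (-2.3656,2.0756)
  v4: (1-0.794)·(-3.13,1.34) + 0.794·(-2.98,1.38) = (-3.0109,1.3718)
  v5: (1-0.794)·(-3.61,-1.59) + 0.794·(-2.9,-0.92) = (-3.0463,-1.0580)
  v6: (1-0.794)·(-1.54,-3.49) + 0.794·(-1.22,-1.88) = (-1.2859,-2.2117)
  v7: (1-0.794)·(3.63,-3.37) + 0.794·(2.26,-2.14) = (2.5422,-2.3934)
Shoelace sum Σ(x_i·y_{i+1} − x_{i+1}·y_i):
  i=1: 2.7423·4.2211 − 0.5371·0.9033 = +11.0903 (running +11.0903)
  i=2: 0.5371·2.0756 − -2.3656·4.2211 = +11.1002 (running +22.1906)
  i=3: -2.3656·1.3718 − -3.0109·2.0756 = +3.0044 (running +25.1950)
  i=4: -3.0109·-1.0580 − -3.0463·1.3718 = +7.3643 (running +32.5593)
  i=5: -3.0463·-2.2117 − -1.2859·-1.0580 = +5.3768 (running +37.9361)
  i=6: -1.2859·-2.3934 − 2.5422·-2.2117 = +8.7002 (running +46.6363)
  i=7: 2.5422·0.9033 − 2.7423·-2.3934 = +8.8597 (running +55.4960)
Area = |Σ|/2 = |55.4960|/2 = 27.7480

Area at t=0.794: 27.7480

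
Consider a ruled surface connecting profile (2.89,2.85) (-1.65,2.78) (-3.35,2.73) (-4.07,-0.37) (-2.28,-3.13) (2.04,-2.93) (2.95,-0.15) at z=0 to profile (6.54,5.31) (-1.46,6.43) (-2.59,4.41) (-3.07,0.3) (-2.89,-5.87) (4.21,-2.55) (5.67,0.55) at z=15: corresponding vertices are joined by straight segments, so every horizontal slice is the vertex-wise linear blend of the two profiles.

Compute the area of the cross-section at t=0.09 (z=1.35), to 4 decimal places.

Area at t=0.09: 39.5870

Cross-section at t=0.09: each vertex is (1-t)·p0[i] + t·p1[i].
  v1: (1-0.09)·(2.89,2.85) + 0.09·(6.54,5.31) = (3.2185,3.0714)
  v2: (1-0.09)·(-1.65,2.78) + 0.09·(-1.46,6.43) = (-1.6329,3.1085)
  v3: (1-0.09)·(-3.35,2.73) + 0.09·(-2.59,4.41) = (-3.2816,2.8812)
  v4: (1-0.09)·(-4.07,-0.37) + 0.09·(-3.07,0.3) = (-3.9800,-0.3097)
  v5: (1-0.09)·(-2.28,-3.13) + 0.09·(-2.89,-5.87) = (-2.3349,-3.3766)
  v6: (1-0.09)·(2.04,-2.93) + 0.09·(4.21,-2.55) = (2.2353,-2.8958)
  v7: (1-0.09)·(2.95,-0.15) + 0.09·(5.67,0.55) = (3.1948,-0.0870)
Shoelace sum Σ(x_i·y_{i+1} − x_{i+1}·y_i):
  i=1: 3.2185·3.1085 − -1.6329·3.0714 = +15.0200 (running +15.0200)
  i=2: -1.6329·2.8812 − -3.2816·3.1085 = +5.4961 (running +20.5161)
  i=3: -3.2816·-0.3097 − -3.9800·2.8812 = +12.4835 (running +32.9996)
  i=4: -3.9800·-3.3766 − -2.3349·-0.3097 = +12.7157 (running +45.7154)
  i=5: -2.3349·-2.8958 − 2.2353·-3.3766 = +14.3091 (running +60.0245)
  i=6: 2.2353·-0.0870 − 3.1948·-2.8958 = +9.0570 (running +69.0815)
  i=7: 3.1948·3.0714 − 3.2185·-0.0870 = +10.0925 (running +79.1740)
Area = |Σ|/2 = |79.1740|/2 = 39.5870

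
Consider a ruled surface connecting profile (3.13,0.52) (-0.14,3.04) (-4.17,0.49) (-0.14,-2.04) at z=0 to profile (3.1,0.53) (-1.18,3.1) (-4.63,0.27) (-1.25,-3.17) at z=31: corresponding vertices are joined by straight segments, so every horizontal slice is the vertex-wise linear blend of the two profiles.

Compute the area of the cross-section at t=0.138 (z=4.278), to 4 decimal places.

Cross-section at t=0.138: each vertex is (1-t)·p0[i] + t·p1[i].
  v1: (1-0.138)·(3.13,0.52) + 0.138·(3.1,0.53) = (3.1259,0.5214)
  v2: (1-0.138)·(-0.14,3.04) + 0.138·(-1.18,3.1) = (-0.2835,3.0483)
  v3: (1-0.138)·(-4.17,0.49) + 0.138·(-4.63,0.27) = (-4.2335,0.4596)
  v4: (1-0.138)·(-0.14,-2.04) + 0.138·(-1.25,-3.17) = (-0.2932,-2.1959)
Shoelace sum Σ(x_i·y_{i+1} − x_{i+1}·y_i):
  i=1: 3.1259·3.0483 − -0.2835·0.5214 = +9.6763 (running +9.6763)
  i=2: -0.2835·0.4596 − -4.2335·3.0483 = +12.7745 (running +22.4508)
  i=3: -4.2335·-2.1959 − -0.2932·0.4596 = +9.4312 (running +31.8821)
  i=4: -0.2932·0.5214 − 3.1259·-2.1959 = +6.7113 (running +38.5934)
Area = |Σ|/2 = |38.5934|/2 = 19.2967

Area at t=0.138: 19.2967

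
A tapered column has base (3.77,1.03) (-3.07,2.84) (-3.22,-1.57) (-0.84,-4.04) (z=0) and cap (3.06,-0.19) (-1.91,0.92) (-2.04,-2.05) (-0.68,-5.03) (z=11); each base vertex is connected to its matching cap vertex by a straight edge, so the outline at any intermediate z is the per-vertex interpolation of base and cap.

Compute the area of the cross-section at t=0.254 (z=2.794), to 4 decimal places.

Cross-section at t=0.254: each vertex is (1-t)·p0[i] + t·p1[i].
  v1: (1-0.254)·(3.77,1.03) + 0.254·(3.06,-0.19) = (3.5897,0.7201)
  v2: (1-0.254)·(-3.07,2.84) + 0.254·(-1.91,0.92) = (-2.7754,2.3523)
  v3: (1-0.254)·(-3.22,-1.57) + 0.254·(-2.04,-2.05) = (-2.9203,-1.6919)
  v4: (1-0.254)·(-0.84,-4.04) + 0.254·(-0.68,-5.03) = (-0.7994,-4.2915)
Shoelace sum Σ(x_i·y_{i+1} − x_{i+1}·y_i):
  i=1: 3.5897·2.3523 − -2.7754·0.7201 = +10.4426 (running +10.4426)
  i=2: -2.7754·-1.6919 − -2.9203·2.3523 = +11.5651 (running +22.0077)
  i=3: -2.9203·-4.2915 − -0.7994·-1.6919 = +11.1798 (running +33.1876)
  i=4: -0.7994·0.7201 − 3.5897·-4.2915 = +14.8292 (running +48.0168)
Area = |Σ|/2 = |48.0168|/2 = 24.0084

Area at t=0.254: 24.0084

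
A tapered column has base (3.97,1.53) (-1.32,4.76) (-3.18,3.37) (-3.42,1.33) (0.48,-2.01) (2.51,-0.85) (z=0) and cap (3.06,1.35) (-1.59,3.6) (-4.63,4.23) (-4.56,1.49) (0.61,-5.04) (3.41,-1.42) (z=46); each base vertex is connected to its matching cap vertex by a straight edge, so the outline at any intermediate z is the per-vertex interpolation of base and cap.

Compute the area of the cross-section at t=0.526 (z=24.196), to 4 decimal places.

Cross-section at t=0.526: each vertex is (1-t)·p0[i] + t·p1[i].
  v1: (1-0.526)·(3.97,1.53) + 0.526·(3.06,1.35) = (3.4913,1.4353)
  v2: (1-0.526)·(-1.32,4.76) + 0.526·(-1.59,3.6) = (-1.4620,4.1498)
  v3: (1-0.526)·(-3.18,3.37) + 0.526·(-4.63,4.23) = (-3.9427,3.8224)
  v4: (1-0.526)·(-3.42,1.33) + 0.526·(-4.56,1.49) = (-4.0196,1.4142)
  v5: (1-0.526)·(0.48,-2.01) + 0.526·(0.61,-5.04) = (0.5484,-3.6038)
  v6: (1-0.526)·(2.51,-0.85) + 0.526·(3.41,-1.42) = (2.9834,-1.1498)
Shoelace sum Σ(x_i·y_{i+1} − x_{i+1}·y_i):
  i=1: 3.4913·4.1498 − -1.4620·1.4353 = +16.5870 (running +16.5870)
  i=2: -1.4620·3.8224 − -3.9427·4.1498 = +10.7732 (running +27.3602)
  i=3: -3.9427·1.4142 − -4.0196·3.8224 = +9.7889 (running +37.1491)
  i=4: -4.0196·-3.6038 − 0.5484·1.4142 = +13.7104 (running +50.8595)
  i=5: 0.5484·-1.1498 − 2.9834·-3.6038 = +10.1210 (running +60.9805)
  i=6: 2.9834·1.4353 − 3.4913·-1.1498 = +8.2965 (running +69.2770)
Area = |Σ|/2 = |69.2770|/2 = 34.6385

Area at t=0.526: 34.6385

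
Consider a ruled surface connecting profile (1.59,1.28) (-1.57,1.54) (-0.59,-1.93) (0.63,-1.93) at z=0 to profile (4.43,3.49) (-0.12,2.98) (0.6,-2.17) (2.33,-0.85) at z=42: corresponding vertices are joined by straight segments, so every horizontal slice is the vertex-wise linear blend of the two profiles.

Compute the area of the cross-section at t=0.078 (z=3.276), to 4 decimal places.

Cross-section at t=0.078: each vertex is (1-t)·p0[i] + t·p1[i].
  v1: (1-0.078)·(1.59,1.28) + 0.078·(4.43,3.49) = (1.8115,1.4524)
  v2: (1-0.078)·(-1.57,1.54) + 0.078·(-0.12,2.98) = (-1.4569,1.6523)
  v3: (1-0.078)·(-0.59,-1.93) + 0.078·(0.6,-2.17) = (-0.4972,-1.9487)
  v4: (1-0.078)·(0.63,-1.93) + 0.078·(2.33,-0.85) = (0.7626,-1.8458)
Shoelace sum Σ(x_i·y_{i+1} − x_{i+1}·y_i):
  i=1: 1.8115·1.6523 − -1.4569·1.4524 = +5.1092 (running +5.1092)
  i=2: -1.4569·-1.9487 − -0.4972·1.6523 = +3.6606 (running +8.7698)
  i=3: -0.4972·-1.8458 − 0.7626·-1.9487 = +2.4038 (running +11.1735)
  i=4: 0.7626·1.4524 − 1.8115·-1.8458 = +4.4512 (running +15.6248)
Area = |Σ|/2 = |15.6248|/2 = 7.8124

Area at t=0.078: 7.8124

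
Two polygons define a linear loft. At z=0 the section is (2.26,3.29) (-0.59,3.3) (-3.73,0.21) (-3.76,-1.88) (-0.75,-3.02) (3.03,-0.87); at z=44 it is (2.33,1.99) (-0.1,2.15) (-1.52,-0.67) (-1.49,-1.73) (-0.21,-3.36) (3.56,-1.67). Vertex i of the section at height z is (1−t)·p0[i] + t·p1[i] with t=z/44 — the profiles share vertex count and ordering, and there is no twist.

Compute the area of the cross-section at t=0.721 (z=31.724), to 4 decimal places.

Area at t=0.721: 21.9286

Cross-section at t=0.721: each vertex is (1-t)·p0[i] + t·p1[i].
  v1: (1-0.721)·(2.26,3.29) + 0.721·(2.33,1.99) = (2.3105,2.3527)
  v2: (1-0.721)·(-0.59,3.3) + 0.721·(-0.1,2.15) = (-0.2367,2.4708)
  v3: (1-0.721)·(-3.73,0.21) + 0.721·(-1.52,-0.67) = (-2.1366,-0.4245)
  v4: (1-0.721)·(-3.76,-1.88) + 0.721·(-1.49,-1.73) = (-2.1233,-1.7719)
  v5: (1-0.721)·(-0.75,-3.02) + 0.721·(-0.21,-3.36) = (-0.3607,-3.2651)
  v6: (1-0.721)·(3.03,-0.87) + 0.721·(3.56,-1.67) = (3.4121,-1.4468)
Shoelace sum Σ(x_i·y_{i+1} − x_{i+1}·y_i):
  i=1: 2.3105·2.4708 − -0.2367·2.3527 = +6.2657 (running +6.2657)
  i=2: -0.2367·-0.4245 − -2.1366·2.4708 = +5.3797 (running +11.6454)
  i=3: -2.1366·-1.7719 − -2.1233·-0.4245 = +2.8844 (running +14.5298)
  i=4: -2.1233·-3.2651 − -0.3607·-1.7719 = +6.2939 (running +20.8237)
  i=5: -0.3607·-1.4468 − 3.4121·-3.2651 = +11.6629 (running +32.4866)
  i=6: 3.4121·2.3527 − 2.3105·-1.4468 = +11.3705 (running +43.8571)
Area = |Σ|/2 = |43.8571|/2 = 21.9286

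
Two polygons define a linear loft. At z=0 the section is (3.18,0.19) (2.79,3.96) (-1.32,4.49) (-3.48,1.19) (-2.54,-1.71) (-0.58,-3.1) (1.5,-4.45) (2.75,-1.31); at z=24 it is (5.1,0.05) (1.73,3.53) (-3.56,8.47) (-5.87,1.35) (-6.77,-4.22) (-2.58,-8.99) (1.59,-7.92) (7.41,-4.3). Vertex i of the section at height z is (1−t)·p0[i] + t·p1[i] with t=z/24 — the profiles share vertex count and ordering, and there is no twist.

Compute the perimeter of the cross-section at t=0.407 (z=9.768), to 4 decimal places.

Perimeter at t=0.407: 32.7080

Cross-section at t=0.407: each vertex is (1-t)·p0[i] + t·p1[i].
  v1: (1-0.407)·(3.18,0.19) + 0.407·(5.1,0.05) = (3.9614,0.1330)
  v2: (1-0.407)·(2.79,3.96) + 0.407·(1.73,3.53) = (2.3586,3.7850)
  v3: (1-0.407)·(-1.32,4.49) + 0.407·(-3.56,8.47) = (-2.2317,6.1099)
  v4: (1-0.407)·(-3.48,1.19) + 0.407·(-5.87,1.35) = (-4.4527,1.2551)
  v5: (1-0.407)·(-2.54,-1.71) + 0.407·(-6.77,-4.22) = (-4.2616,-2.7316)
  v6: (1-0.407)·(-0.58,-3.1) + 0.407·(-2.58,-8.99) = (-1.3940,-5.4972)
  v7: (1-0.407)·(1.5,-4.45) + 0.407·(1.59,-7.92) = (1.5366,-5.8623)
  v8: (1-0.407)·(2.75,-1.31) + 0.407·(7.41,-4.3) = (4.6466,-2.5269)
Perimeter = Σ |v_{i+1} − v_i|:
  edge 1→2: √(-1.6029² + 3.6520²) = 3.9882 (running 3.9882)
  edge 2→3: √(-4.5903² + 2.3249²) = 5.1454 (running 9.1337)
  edge 3→4: √(-2.2210² + -4.8547²) = 5.3387 (running 14.4724)
  edge 4→5: √(0.1911² + -3.9867²) = 3.9913 (running 18.4636)
  edge 5→6: √(2.8676² + -2.7657²) = 3.9840 (running 22.4476)
  edge 6→7: √(2.9306² + -0.3651²) = 2.9533 (running 25.4009)
  edge 7→8: √(3.1100² + 3.3354²) = 4.5603 (running 29.9612)
  edge 8→1: √(-0.6852² + 2.6599²) = 2.7468 (running 32.7080)
Perimeter = 32.7080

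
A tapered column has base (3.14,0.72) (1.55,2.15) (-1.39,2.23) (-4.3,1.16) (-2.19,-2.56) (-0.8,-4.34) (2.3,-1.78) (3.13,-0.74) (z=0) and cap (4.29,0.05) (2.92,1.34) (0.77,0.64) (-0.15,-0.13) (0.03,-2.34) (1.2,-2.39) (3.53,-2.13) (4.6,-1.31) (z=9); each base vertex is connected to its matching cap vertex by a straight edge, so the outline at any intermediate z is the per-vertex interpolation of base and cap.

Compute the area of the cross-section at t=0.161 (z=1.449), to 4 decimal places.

Cross-section at t=0.161: each vertex is (1-t)·p0[i] + t·p1[i].
  v1: (1-0.161)·(3.14,0.72) + 0.161·(4.29,0.05) = (3.3251,0.6121)
  v2: (1-0.161)·(1.55,2.15) + 0.161·(2.92,1.34) = (1.7706,2.0196)
  v3: (1-0.161)·(-1.39,2.23) + 0.161·(0.77,0.64) = (-1.0422,1.9740)
  v4: (1-0.161)·(-4.3,1.16) + 0.161·(-0.15,-0.13) = (-3.6319,0.9523)
  v5: (1-0.161)·(-2.19,-2.56) + 0.161·(0.03,-2.34) = (-1.8326,-2.5246)
  v6: (1-0.161)·(-0.8,-4.34) + 0.161·(1.2,-2.39) = (-0.4780,-4.0260)
  v7: (1-0.161)·(2.3,-1.78) + 0.161·(3.53,-2.13) = (2.4980,-1.8363)
  v8: (1-0.161)·(3.13,-0.74) + 0.161·(4.6,-1.31) = (3.3667,-0.8318)
Shoelace sum Σ(x_i·y_{i+1} − x_{i+1}·y_i):
  i=1: 3.3251·2.0196 − 1.7706·0.6121 = +5.6316 (running +5.6316)
  i=2: 1.7706·1.9740 − -1.0422·2.0196 = +5.6000 (running +11.2316)
  i=3: -1.0422·0.9523 − -3.6319·1.9740 = +6.1768 (running +17.4084)
  i=4: -3.6319·-2.5246 − -1.8326·0.9523 = +10.9141 (running +28.3225)
  i=5: -1.8326·-4.0260 − -0.4780·-2.5246 = +6.1713 (running +34.4938)
  i=6: -0.4780·-1.8363 − 2.4980·-4.0260 = +10.9350 (running +45.4288)
  i=7: 2.4980·-0.8318 − 3.3667·-1.8363 = +4.1046 (running +49.5334)
  i=8: 3.3667·0.6121 − 3.3251·-0.8318 = +4.8266 (running +54.3600)
Area = |Σ|/2 = |54.3600|/2 = 27.1800

Area at t=0.161: 27.1800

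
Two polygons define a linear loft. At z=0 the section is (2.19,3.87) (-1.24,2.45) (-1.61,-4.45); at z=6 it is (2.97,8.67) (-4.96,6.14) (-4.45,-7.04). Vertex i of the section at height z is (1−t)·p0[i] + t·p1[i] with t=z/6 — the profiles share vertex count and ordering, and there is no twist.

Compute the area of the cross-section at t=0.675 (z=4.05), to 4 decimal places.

Cross-section at t=0.675: each vertex is (1-t)·p0[i] + t·p1[i].
  v1: (1-0.675)·(2.19,3.87) + 0.675·(2.97,8.67) = (2.7165,7.1100)
  v2: (1-0.675)·(-1.24,2.45) + 0.675·(-4.96,6.14) = (-3.7510,4.9407)
  v3: (1-0.675)·(-1.61,-4.45) + 0.675·(-4.45,-7.04) = (-3.5270,-6.1983)
Shoelace sum Σ(x_i·y_{i+1} − x_{i+1}·y_i):
  i=1: 2.7165·4.9407 − -3.7510·7.1100 = +40.0912 (running +40.0912)
  i=2: -3.7510·-6.1983 − -3.5270·4.9407 = +40.6757 (running +80.7668)
  i=3: -3.5270·7.1100 − 2.7165·-6.1983 = -8.2394 (running +72.5274)
Area = |Σ|/2 = |72.5274|/2 = 36.2637

Area at t=0.675: 36.2637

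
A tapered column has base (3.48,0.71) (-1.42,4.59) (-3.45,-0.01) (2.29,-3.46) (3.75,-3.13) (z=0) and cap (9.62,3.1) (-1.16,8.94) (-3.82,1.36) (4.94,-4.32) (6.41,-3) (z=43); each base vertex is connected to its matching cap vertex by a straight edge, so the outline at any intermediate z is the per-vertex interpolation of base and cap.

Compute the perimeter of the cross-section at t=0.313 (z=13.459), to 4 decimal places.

Perimeter at t=0.313: 28.1502

Cross-section at t=0.313: each vertex is (1-t)·p0[i] + t·p1[i].
  v1: (1-0.313)·(3.48,0.71) + 0.313·(9.62,3.1) = (5.4018,1.4581)
  v2: (1-0.313)·(-1.42,4.59) + 0.313·(-1.16,8.94) = (-1.3386,5.9515)
  v3: (1-0.313)·(-3.45,-0.01) + 0.313·(-3.82,1.36) = (-3.5658,0.4188)
  v4: (1-0.313)·(2.29,-3.46) + 0.313·(4.94,-4.32) = (3.1195,-3.7292)
  v5: (1-0.313)·(3.75,-3.13) + 0.313·(6.41,-3) = (4.5826,-3.0893)
Perimeter = Σ |v_{i+1} − v_i|:
  edge 1→2: √(-6.7404² + 4.4935²) = 8.1009 (running 8.1009)
  edge 2→3: √(-2.2272² + -5.5327²) = 5.9642 (running 14.0651)
  edge 3→4: √(6.6853² + -4.1480²) = 7.8676 (running 21.9327)
  edge 4→5: √(1.4631² + 0.6399²) = 1.5969 (running 23.5296)
  edge 5→1: √(0.8192² + 4.5474²) = 4.6206 (running 28.1502)
Perimeter = 28.1502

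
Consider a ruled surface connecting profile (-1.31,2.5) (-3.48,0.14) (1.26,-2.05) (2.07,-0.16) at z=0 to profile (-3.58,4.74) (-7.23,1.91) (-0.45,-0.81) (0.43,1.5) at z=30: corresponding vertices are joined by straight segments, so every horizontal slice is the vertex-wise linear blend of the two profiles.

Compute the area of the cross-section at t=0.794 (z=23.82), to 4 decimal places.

Area at t=0.794: 18.7223

Cross-section at t=0.794: each vertex is (1-t)·p0[i] + t·p1[i].
  v1: (1-0.794)·(-1.31,2.5) + 0.794·(-3.58,4.74) = (-3.1124,4.2786)
  v2: (1-0.794)·(-3.48,0.14) + 0.794·(-7.23,1.91) = (-6.4575,1.5454)
  v3: (1-0.794)·(1.26,-2.05) + 0.794·(-0.45,-0.81) = (-0.0977,-1.0654)
  v4: (1-0.794)·(2.07,-0.16) + 0.794·(0.43,1.5) = (0.7678,1.1580)
Shoelace sum Σ(x_i·y_{i+1} − x_{i+1}·y_i):
  i=1: -3.1124·1.5454 − -6.4575·4.2786 = +22.8190 (running +22.8190)
  i=2: -6.4575·-1.0654 − -0.0977·1.5454 = +7.0311 (running +29.8501)
  i=3: -0.0977·1.1580 − 0.7678·-1.0654 = +0.7049 (running +30.5550)
  i=4: 0.7678·4.2786 − -3.1124·1.1580 = +6.8895 (running +37.4445)
Area = |Σ|/2 = |37.4445|/2 = 18.7223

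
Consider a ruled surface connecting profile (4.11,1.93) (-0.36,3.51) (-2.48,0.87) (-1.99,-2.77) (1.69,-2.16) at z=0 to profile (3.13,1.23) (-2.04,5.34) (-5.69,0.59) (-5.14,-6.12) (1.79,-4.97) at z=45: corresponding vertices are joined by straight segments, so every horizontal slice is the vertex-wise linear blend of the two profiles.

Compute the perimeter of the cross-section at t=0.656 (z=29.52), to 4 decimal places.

Cross-section at t=0.656: each vertex is (1-t)·p0[i] + t·p1[i].
  v1: (1-0.656)·(4.11,1.93) + 0.656·(3.13,1.23) = (3.4671,1.4708)
  v2: (1-0.656)·(-0.36,3.51) + 0.656·(-2.04,5.34) = (-1.4621,4.7105)
  v3: (1-0.656)·(-2.48,0.87) + 0.656·(-5.69,0.59) = (-4.5858,0.6863)
  v4: (1-0.656)·(-1.99,-2.77) + 0.656·(-5.14,-6.12) = (-4.0564,-4.9676)
  v5: (1-0.656)·(1.69,-2.16) + 0.656·(1.79,-4.97) = (1.7556,-4.0034)
Perimeter = Σ |v_{i+1} − v_i|:
  edge 1→2: √(-4.9292² + 3.2397²) = 5.8985 (running 5.8985)
  edge 2→3: √(-3.1237² + -4.0242²) = 5.0942 (running 10.9928)
  edge 3→4: √(0.5294² + -5.6539²) = 5.6786 (running 16.6714)
  edge 4→5: √(5.8120² + 0.9642²) = 5.8914 (running 22.5628)
  edge 5→1: √(1.7115² + 5.4742²) = 5.7355 (running 28.2983)
Perimeter = 28.2983

Perimeter at t=0.656: 28.2983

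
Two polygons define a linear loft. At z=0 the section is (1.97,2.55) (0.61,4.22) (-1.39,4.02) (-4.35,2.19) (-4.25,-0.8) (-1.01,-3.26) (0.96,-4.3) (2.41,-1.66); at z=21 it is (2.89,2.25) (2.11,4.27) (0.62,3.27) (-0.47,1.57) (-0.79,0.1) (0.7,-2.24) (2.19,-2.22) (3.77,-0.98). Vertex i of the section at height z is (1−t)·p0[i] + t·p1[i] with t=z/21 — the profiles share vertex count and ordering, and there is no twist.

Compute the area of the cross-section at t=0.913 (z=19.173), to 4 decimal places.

Area at t=0.913: 20.6226

Cross-section at t=0.913: each vertex is (1-t)·p0[i] + t·p1[i].
  v1: (1-0.913)·(1.97,2.55) + 0.913·(2.89,2.25) = (2.8100,2.2761)
  v2: (1-0.913)·(0.61,4.22) + 0.913·(2.11,4.27) = (1.9795,4.2656)
  v3: (1-0.913)·(-1.39,4.02) + 0.913·(0.62,3.27) = (0.4451,3.3352)
  v4: (1-0.913)·(-4.35,2.19) + 0.913·(-0.47,1.57) = (-0.8076,1.6239)
  v5: (1-0.913)·(-4.25,-0.8) + 0.913·(-0.79,0.1) = (-1.0910,0.0217)
  v6: (1-0.913)·(-1.01,-3.26) + 0.913·(0.7,-2.24) = (0.5512,-2.3287)
  v7: (1-0.913)·(0.96,-4.3) + 0.913·(2.19,-2.22) = (2.0830,-2.4010)
  v8: (1-0.913)·(2.41,-1.66) + 0.913·(3.77,-0.98) = (3.6517,-1.0392)
Shoelace sum Σ(x_i·y_{i+1} − x_{i+1}·y_i):
  i=1: 2.8100·4.2656 − 1.9795·2.2761 = +7.4808 (running +7.4808)
  i=2: 1.9795·3.3352 − 0.4451·4.2656 = +4.7034 (running +12.1841)
  i=3: 0.4451·1.6239 − -0.8076·3.3352 = +3.4163 (running +15.6004)
  i=4: -0.8076·0.0217 − -1.0910·1.6239 = +1.7542 (running +17.3546)
  i=5: -1.0910·-2.3287 − 0.5512·0.0217 = +2.5287 (running +19.8834)
  i=6: 0.5512·-2.4010 − 2.0830·-2.3287 = +3.5273 (running +23.4106)
  i=7: 2.0830·-1.0392 − 3.6517·-2.4010 = +6.6030 (running +30.0136)
  i=8: 3.6517·2.2761 − 2.8100·-1.0392 = +11.2316 (running +41.2452)
Area = |Σ|/2 = |41.2452|/2 = 20.6226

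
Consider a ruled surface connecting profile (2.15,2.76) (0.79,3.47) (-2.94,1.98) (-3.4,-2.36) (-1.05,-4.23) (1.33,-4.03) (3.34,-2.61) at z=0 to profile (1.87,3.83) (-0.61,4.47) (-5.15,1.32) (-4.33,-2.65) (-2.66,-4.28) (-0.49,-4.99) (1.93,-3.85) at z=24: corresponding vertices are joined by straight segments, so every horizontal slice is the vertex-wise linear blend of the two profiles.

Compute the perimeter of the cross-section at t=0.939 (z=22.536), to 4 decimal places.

Perimeter at t=0.939: 26.8374

Cross-section at t=0.939: each vertex is (1-t)·p0[i] + t·p1[i].
  v1: (1-0.939)·(2.15,2.76) + 0.939·(1.87,3.83) = (1.8871,3.7647)
  v2: (1-0.939)·(0.79,3.47) + 0.939·(-0.61,4.47) = (-0.5246,4.4090)
  v3: (1-0.939)·(-2.94,1.98) + 0.939·(-5.15,1.32) = (-5.0152,1.3603)
  v4: (1-0.939)·(-3.4,-2.36) + 0.939·(-4.33,-2.65) = (-4.2733,-2.6323)
  v5: (1-0.939)·(-1.05,-4.23) + 0.939·(-2.66,-4.28) = (-2.5618,-4.2770)
  v6: (1-0.939)·(1.33,-4.03) + 0.939·(-0.49,-4.99) = (-0.3790,-4.9314)
  v7: (1-0.939)·(3.34,-2.61) + 0.939·(1.93,-3.85) = (2.0160,-3.7744)
Perimeter = Σ |v_{i+1} − v_i|:
  edge 1→2: √(-2.4117² + 0.6443²) = 2.4963 (running 2.4963)
  edge 2→3: √(-4.4906² + -3.0487²) = 5.4277 (running 7.9240)
  edge 3→4: √(0.7419² + -3.9926²) = 4.0609 (running 11.9849)
  edge 4→5: √(1.7115² + -1.6446²) = 2.3736 (running 14.3585)
  edge 5→6: √(2.1828² + -0.6545²) = 2.2788 (running 16.6373)
  edge 6→7: √(2.3950² + 1.1571²) = 2.6599 (running 19.2972)
  edge 7→1: √(-0.1289² + 7.5391²) = 7.5402 (running 26.8374)
Perimeter = 26.8374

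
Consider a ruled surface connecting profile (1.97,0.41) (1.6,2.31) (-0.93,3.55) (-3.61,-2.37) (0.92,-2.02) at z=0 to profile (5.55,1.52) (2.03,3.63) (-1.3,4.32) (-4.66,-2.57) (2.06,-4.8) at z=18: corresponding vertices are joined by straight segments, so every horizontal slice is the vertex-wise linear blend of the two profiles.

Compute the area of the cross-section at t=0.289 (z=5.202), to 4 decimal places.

Area at t=0.289: 28.4414

Cross-section at t=0.289: each vertex is (1-t)·p0[i] + t·p1[i].
  v1: (1-0.289)·(1.97,0.41) + 0.289·(5.55,1.52) = (3.0046,0.7308)
  v2: (1-0.289)·(1.6,2.31) + 0.289·(2.03,3.63) = (1.7243,2.6915)
  v3: (1-0.289)·(-0.93,3.55) + 0.289·(-1.3,4.32) = (-1.0369,3.7725)
  v4: (1-0.289)·(-3.61,-2.37) + 0.289·(-4.66,-2.57) = (-3.9135,-2.4278)
  v5: (1-0.289)·(0.92,-2.02) + 0.289·(2.06,-4.8) = (1.2495,-2.8234)
Shoelace sum Σ(x_i·y_{i+1} − x_{i+1}·y_i):
  i=1: 3.0046·2.6915 − 1.7243·0.7308 = +6.8268 (running +6.8268)
  i=2: 1.7243·3.7725 − -1.0369·2.6915 = +9.2957 (running +16.1225)
  i=3: -1.0369·-2.4278 − -3.9135·3.7725 = +17.2811 (running +33.4036)
  i=4: -3.9135·-2.8234 − 1.2495·-2.4278 = +14.0828 (running +47.4864)
  i=5: 1.2495·0.7308 − 3.0046·-2.8234 = +9.3964 (running +56.8827)
Area = |Σ|/2 = |56.8827|/2 = 28.4414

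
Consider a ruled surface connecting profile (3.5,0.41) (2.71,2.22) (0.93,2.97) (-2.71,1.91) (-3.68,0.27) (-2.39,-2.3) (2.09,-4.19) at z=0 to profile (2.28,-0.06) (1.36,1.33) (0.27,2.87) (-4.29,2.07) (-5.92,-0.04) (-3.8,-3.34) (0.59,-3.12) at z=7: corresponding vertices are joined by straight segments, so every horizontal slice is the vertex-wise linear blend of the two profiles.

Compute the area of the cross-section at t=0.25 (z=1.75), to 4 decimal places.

Area at t=0.25: 34.5087

Cross-section at t=0.25: each vertex is (1-t)·p0[i] + t·p1[i].
  v1: (1-0.25)·(3.5,0.41) + 0.25·(2.28,-0.06) = (3.1950,0.2925)
  v2: (1-0.25)·(2.71,2.22) + 0.25·(1.36,1.33) = (2.3725,1.9975)
  v3: (1-0.25)·(0.93,2.97) + 0.25·(0.27,2.87) = (0.7650,2.9450)
  v4: (1-0.25)·(-2.71,1.91) + 0.25·(-4.29,2.07) = (-3.1050,1.9500)
  v5: (1-0.25)·(-3.68,0.27) + 0.25·(-5.92,-0.04) = (-4.2400,0.1925)
  v6: (1-0.25)·(-2.39,-2.3) + 0.25·(-3.8,-3.34) = (-2.7425,-2.5600)
  v7: (1-0.25)·(2.09,-4.19) + 0.25·(0.59,-3.12) = (1.7150,-3.9225)
Shoelace sum Σ(x_i·y_{i+1} − x_{i+1}·y_i):
  i=1: 3.1950·1.9975 − 2.3725·0.2925 = +5.6881 (running +5.6881)
  i=2: 2.3725·2.9450 − 0.7650·1.9975 = +5.4589 (running +11.1470)
  i=3: 0.7650·1.9500 − -3.1050·2.9450 = +10.6360 (running +21.7830)
  i=4: -3.1050·0.1925 − -4.2400·1.9500 = +7.6703 (running +29.4532)
  i=5: -4.2400·-2.5600 − -2.7425·0.1925 = +11.3823 (running +40.8356)
  i=6: -2.7425·-3.9225 − 1.7150·-2.5600 = +15.1479 (running +55.9834)
  i=7: 1.7150·0.2925 − 3.1950·-3.9225 = +13.0340 (running +69.0175)
Area = |Σ|/2 = |69.0175|/2 = 34.5087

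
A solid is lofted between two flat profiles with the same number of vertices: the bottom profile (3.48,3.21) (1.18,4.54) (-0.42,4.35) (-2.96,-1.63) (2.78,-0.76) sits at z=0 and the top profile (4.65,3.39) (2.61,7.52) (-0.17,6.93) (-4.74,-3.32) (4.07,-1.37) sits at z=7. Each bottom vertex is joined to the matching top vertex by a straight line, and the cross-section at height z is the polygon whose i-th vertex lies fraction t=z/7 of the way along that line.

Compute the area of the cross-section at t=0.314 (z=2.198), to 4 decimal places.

Cross-section at t=0.314: each vertex is (1-t)·p0[i] + t·p1[i].
  v1: (1-0.314)·(3.48,3.21) + 0.314·(4.65,3.39) = (3.8474,3.2665)
  v2: (1-0.314)·(1.18,4.54) + 0.314·(2.61,7.52) = (1.6290,5.4757)
  v3: (1-0.314)·(-0.42,4.35) + 0.314·(-0.17,6.93) = (-0.3415,5.1601)
  v4: (1-0.314)·(-2.96,-1.63) + 0.314·(-4.74,-3.32) = (-3.5189,-2.1607)
  v5: (1-0.314)·(2.78,-0.76) + 0.314·(4.07,-1.37) = (3.1851,-0.9515)
Shoelace sum Σ(x_i·y_{i+1} − x_{i+1}·y_i):
  i=1: 3.8474·5.4757 − 1.6290·3.2665 = +15.7459 (running +15.7459)
  i=2: 1.6290·5.1601 − -0.3415·5.4757 = +10.2759 (running +26.0218)
  i=3: -0.3415·-2.1607 − -3.5189·5.1601 = +18.8959 (running +44.9178)
  i=4: -3.5189·-0.9515 − 3.1851·-2.1607 = +10.2302 (running +55.1480)
  i=5: 3.1851·3.2665 − 3.8474·-0.9515 = +14.0650 (running +69.2130)
Area = |Σ|/2 = |69.2130|/2 = 34.6065

Area at t=0.314: 34.6065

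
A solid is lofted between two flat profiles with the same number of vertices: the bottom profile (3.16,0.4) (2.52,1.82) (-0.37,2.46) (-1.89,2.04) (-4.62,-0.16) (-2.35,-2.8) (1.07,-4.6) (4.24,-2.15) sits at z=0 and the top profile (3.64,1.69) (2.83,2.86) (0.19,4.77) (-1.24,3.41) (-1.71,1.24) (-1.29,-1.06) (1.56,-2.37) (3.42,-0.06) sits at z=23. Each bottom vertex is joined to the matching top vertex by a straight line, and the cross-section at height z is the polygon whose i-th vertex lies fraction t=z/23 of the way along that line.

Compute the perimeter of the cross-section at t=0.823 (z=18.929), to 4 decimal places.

Perimeter at t=0.823: 19.5973

Cross-section at t=0.823: each vertex is (1-t)·p0[i] + t·p1[i].
  v1: (1-0.823)·(3.16,0.4) + 0.823·(3.64,1.69) = (3.5550,1.4617)
  v2: (1-0.823)·(2.52,1.82) + 0.823·(2.83,2.86) = (2.7751,2.6759)
  v3: (1-0.823)·(-0.37,2.46) + 0.823·(0.19,4.77) = (0.0909,4.3611)
  v4: (1-0.823)·(-1.89,2.04) + 0.823·(-1.24,3.41) = (-1.3550,3.1675)
  v5: (1-0.823)·(-4.62,-0.16) + 0.823·(-1.71,1.24) = (-2.2251,0.9922)
  v6: (1-0.823)·(-2.35,-2.8) + 0.823·(-1.29,-1.06) = (-1.4776,-1.3680)
  v7: (1-0.823)·(1.07,-4.6) + 0.823·(1.56,-2.37) = (1.4733,-2.7647)
  v8: (1-0.823)·(4.24,-2.15) + 0.823·(3.42,-0.06) = (3.5651,-0.4299)
Perimeter = Σ |v_{i+1} − v_i|:
  edge 1→2: √(-0.7799² + 1.2143²) = 1.4431 (running 1.4431)
  edge 2→3: √(-2.6843² + 1.6852²) = 3.1694 (running 4.6125)
  edge 3→4: √(-1.4459² + -1.1936²) = 1.8750 (running 6.4875)
  edge 4→5: √(-0.8700² + -2.1753²) = 2.3428 (running 8.8303)
  edge 5→6: √(0.7475² + -2.3602²) = 2.4757 (running 11.3061)
  edge 6→7: √(2.9509² + -1.3967²) = 3.2648 (running 14.5708)
  edge 7→8: √(2.0919² + 2.3348²) = 3.1348 (running 17.7056)
  edge 8→1: √(-0.0101² + 1.8916²) = 1.8916 (running 19.5973)
Perimeter = 19.5973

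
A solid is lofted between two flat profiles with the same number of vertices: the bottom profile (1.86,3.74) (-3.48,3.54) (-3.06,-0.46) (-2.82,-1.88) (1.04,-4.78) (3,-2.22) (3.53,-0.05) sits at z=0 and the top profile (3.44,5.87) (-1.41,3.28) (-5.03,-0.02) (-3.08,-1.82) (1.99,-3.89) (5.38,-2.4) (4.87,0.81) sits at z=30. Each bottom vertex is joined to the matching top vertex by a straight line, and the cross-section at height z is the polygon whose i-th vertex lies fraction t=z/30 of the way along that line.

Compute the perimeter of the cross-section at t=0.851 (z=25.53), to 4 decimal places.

Cross-section at t=0.851: each vertex is (1-t)·p0[i] + t·p1[i].
  v1: (1-0.851)·(1.86,3.74) + 0.851·(3.44,5.87) = (3.2046,5.5526)
  v2: (1-0.851)·(-3.48,3.54) + 0.851·(-1.41,3.28) = (-1.7184,3.3187)
  v3: (1-0.851)·(-3.06,-0.46) + 0.851·(-5.03,-0.02) = (-4.7365,-0.0856)
  v4: (1-0.851)·(-2.82,-1.88) + 0.851·(-3.08,-1.82) = (-3.0413,-1.8289)
  v5: (1-0.851)·(1.04,-4.78) + 0.851·(1.99,-3.89) = (1.8484,-4.0226)
  v6: (1-0.851)·(3,-2.22) + 0.851·(5.38,-2.4) = (5.0254,-2.3732)
  v7: (1-0.851)·(3.53,-0.05) + 0.851·(4.87,0.81) = (4.6703,0.6819)
Perimeter = Σ |v_{i+1} − v_i|:
  edge 1→2: √(-4.9230² + -2.2339²) = 5.4061 (running 5.4061)
  edge 2→3: √(-3.0180² + -3.4043²) = 4.5495 (running 9.9556)
  edge 3→4: √(1.6952² + -1.7434²) = 2.4317 (running 12.3873)
  edge 4→5: √(4.8897² + -2.1937²) = 5.3592 (running 17.7465)
  edge 5→6: √(3.1769² + 1.6494²) = 3.5796 (running 21.3261)
  edge 6→7: √(-0.3550² + 3.0550²) = 3.0756 (running 24.4017)
  edge 7→1: √(-1.4658² + 4.8708²) = 5.0865 (running 29.4883)
Perimeter = 29.4883

Perimeter at t=0.851: 29.4883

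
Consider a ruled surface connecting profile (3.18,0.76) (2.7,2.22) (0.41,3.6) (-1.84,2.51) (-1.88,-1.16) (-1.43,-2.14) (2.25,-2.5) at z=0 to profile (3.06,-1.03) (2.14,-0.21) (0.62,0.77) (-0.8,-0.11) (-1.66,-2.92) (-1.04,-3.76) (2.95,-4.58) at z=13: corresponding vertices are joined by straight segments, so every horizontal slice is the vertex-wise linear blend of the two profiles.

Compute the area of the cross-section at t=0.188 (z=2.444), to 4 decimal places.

Cross-section at t=0.188: each vertex is (1-t)·p0[i] + t·p1[i].
  v1: (1-0.188)·(3.18,0.76) + 0.188·(3.06,-1.03) = (3.1574,0.4235)
  v2: (1-0.188)·(2.7,2.22) + 0.188·(2.14,-0.21) = (2.5947,1.7632)
  v3: (1-0.188)·(0.41,3.6) + 0.188·(0.62,0.77) = (0.4495,3.0680)
  v4: (1-0.188)·(-1.84,2.51) + 0.188·(-0.8,-0.11) = (-1.6445,2.0174)
  v5: (1-0.188)·(-1.88,-1.16) + 0.188·(-1.66,-2.92) = (-1.8386,-1.4909)
  v6: (1-0.188)·(-1.43,-2.14) + 0.188·(-1.04,-3.76) = (-1.3567,-2.4446)
  v7: (1-0.188)·(2.25,-2.5) + 0.188·(2.95,-4.58) = (2.3816,-2.8910)
Shoelace sum Σ(x_i·y_{i+1} − x_{i+1}·y_i):
  i=1: 3.1574·1.7632 − 2.5947·0.4235 = +4.4683 (running +4.4683)
  i=2: 2.5947·3.0680 − 0.4495·1.7632 = +7.1680 (running +11.6363)
  i=3: 0.4495·2.0174 − -1.6445·3.0680 = +5.9520 (running +17.5882)
  i=4: -1.6445·-1.4909 − -1.8386·2.0174 = +6.1611 (running +23.7493)
  i=5: -1.8386·-2.4446 − -1.3567·-1.4909 = +2.4720 (running +26.2213)
  i=6: -1.3567·-2.8910 − 2.3816·-2.4446 = +9.7442 (running +35.9655)
  i=7: 2.3816·0.4235 − 3.1574·-2.8910 = +10.1368 (running +46.1024)
Area = |Σ|/2 = |46.1024|/2 = 23.0512

Area at t=0.188: 23.0512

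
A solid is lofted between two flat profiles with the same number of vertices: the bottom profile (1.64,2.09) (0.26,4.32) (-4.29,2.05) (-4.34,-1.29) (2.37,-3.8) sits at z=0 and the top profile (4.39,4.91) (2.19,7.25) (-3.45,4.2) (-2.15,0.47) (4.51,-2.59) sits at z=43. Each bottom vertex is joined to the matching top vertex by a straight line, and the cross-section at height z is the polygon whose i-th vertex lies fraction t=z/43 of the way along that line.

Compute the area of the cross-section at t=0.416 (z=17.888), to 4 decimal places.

Area at t=0.416: 41.0707

Cross-section at t=0.416: each vertex is (1-t)·p0[i] + t·p1[i].
  v1: (1-0.416)·(1.64,2.09) + 0.416·(4.39,4.91) = (2.7840,3.2631)
  v2: (1-0.416)·(0.26,4.32) + 0.416·(2.19,7.25) = (1.0629,5.5389)
  v3: (1-0.416)·(-4.29,2.05) + 0.416·(-3.45,4.2) = (-3.9406,2.9444)
  v4: (1-0.416)·(-4.34,-1.29) + 0.416·(-2.15,0.47) = (-3.4290,-0.5578)
  v5: (1-0.416)·(2.37,-3.8) + 0.416·(4.51,-2.59) = (3.2602,-3.2966)
Shoelace sum Σ(x_i·y_{i+1} − x_{i+1}·y_i):
  i=1: 2.7840·5.5389 − 1.0629·3.2631 = +11.9519 (running +11.9519)
  i=2: 1.0629·2.9444 − -3.9406·5.5389 = +24.9558 (running +36.9078)
  i=3: -3.9406·-0.5578 − -3.4290·2.9444 = +12.2944 (running +49.2022)
  i=4: -3.4290·-3.2966 − 3.2602·-0.5578 = +13.1227 (running +62.3249)
  i=5: 3.2602·3.2631 − 2.7840·-3.2966 = +19.8164 (running +82.1413)
Area = |Σ|/2 = |82.1413|/2 = 41.0707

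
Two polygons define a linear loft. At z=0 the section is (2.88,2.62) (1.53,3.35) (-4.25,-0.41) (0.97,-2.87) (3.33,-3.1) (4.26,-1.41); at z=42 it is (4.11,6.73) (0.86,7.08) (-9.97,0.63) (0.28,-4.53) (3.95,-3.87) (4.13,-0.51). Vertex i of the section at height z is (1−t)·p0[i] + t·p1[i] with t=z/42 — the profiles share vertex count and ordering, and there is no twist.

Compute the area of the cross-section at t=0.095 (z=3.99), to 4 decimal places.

Cross-section at t=0.095: each vertex is (1-t)·p0[i] + t·p1[i].
  v1: (1-0.095)·(2.88,2.62) + 0.095·(4.11,6.73) = (2.9968,3.0105)
  v2: (1-0.095)·(1.53,3.35) + 0.095·(0.86,7.08) = (1.4664,3.7044)
  v3: (1-0.095)·(-4.25,-0.41) + 0.095·(-9.97,0.63) = (-4.7934,-0.3112)
  v4: (1-0.095)·(0.97,-2.87) + 0.095·(0.28,-4.53) = (0.9044,-3.0277)
  v5: (1-0.095)·(3.33,-3.1) + 0.095·(3.95,-3.87) = (3.3889,-3.1732)
  v6: (1-0.095)·(4.26,-1.41) + 0.095·(4.13,-0.51) = (4.2477,-1.3245)
Shoelace sum Σ(x_i·y_{i+1} − x_{i+1}·y_i):
  i=1: 2.9968·3.7044 − 1.4664·3.0105 = +6.6870 (running +6.6870)
  i=2: 1.4664·-0.3112 − -4.7934·3.7044 = +17.3001 (running +23.9871)
  i=3: -4.7934·-3.0277 − 0.9044·-0.3112 = +14.7944 (running +38.7816)
  i=4: 0.9044·-3.1732 − 3.3889·-3.0277 = +7.3906 (running +46.1722)
  i=5: 3.3889·-1.3245 − 4.2477·-3.1732 = +8.9898 (running +55.1620)
  i=6: 4.2477·3.0105 − 2.9968·-1.3245 = +16.7567 (running +71.9187)
Area = |Σ|/2 = |71.9187|/2 = 35.9593

Area at t=0.095: 35.9593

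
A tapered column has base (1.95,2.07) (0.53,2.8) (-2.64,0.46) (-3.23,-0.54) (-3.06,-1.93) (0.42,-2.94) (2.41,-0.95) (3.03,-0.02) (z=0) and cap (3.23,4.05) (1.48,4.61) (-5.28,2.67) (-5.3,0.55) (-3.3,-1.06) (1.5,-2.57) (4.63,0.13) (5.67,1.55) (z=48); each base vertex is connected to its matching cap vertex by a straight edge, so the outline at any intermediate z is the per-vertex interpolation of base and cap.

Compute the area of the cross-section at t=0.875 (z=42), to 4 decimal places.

Area at t=0.875: 47.0517

Cross-section at t=0.875: each vertex is (1-t)·p0[i] + t·p1[i].
  v1: (1-0.875)·(1.95,2.07) + 0.875·(3.23,4.05) = (3.0700,3.8025)
  v2: (1-0.875)·(0.53,2.8) + 0.875·(1.48,4.61) = (1.3612,4.3838)
  v3: (1-0.875)·(-2.64,0.46) + 0.875·(-5.28,2.67) = (-4.9500,2.3937)
  v4: (1-0.875)·(-3.23,-0.54) + 0.875·(-5.3,0.55) = (-5.0412,0.4138)
  v5: (1-0.875)·(-3.06,-1.93) + 0.875·(-3.3,-1.06) = (-3.2700,-1.1687)
  v6: (1-0.875)·(0.42,-2.94) + 0.875·(1.5,-2.57) = (1.3650,-2.6162)
  v7: (1-0.875)·(2.41,-0.95) + 0.875·(4.63,0.13) = (4.3525,-0.0050)
  v8: (1-0.875)·(3.03,-0.02) + 0.875·(5.67,1.55) = (5.3400,1.3538)
Shoelace sum Σ(x_i·y_{i+1} − x_{i+1}·y_i):
  i=1: 3.0700·4.3838 − 1.3612·3.8025 = +8.2820 (running +8.2820)
  i=2: 1.3612·2.3937 − -4.9500·4.3838 = +24.9581 (running +33.2400)
  i=3: -4.9500·0.4138 − -5.0412·2.3937 = +10.0194 (running +43.2594)
  i=4: -5.0412·-1.1687 − -3.2700·0.4138 = +7.2449 (running +50.5044)
  i=5: -3.2700·-2.6162 − 1.3650·-1.1687 = +10.1505 (running +60.6548)
  i=6: 1.3650·-0.0050 − 4.3525·-2.6162 = +11.3804 (running +72.0353)
  i=7: 4.3525·1.3538 − 5.3400·-0.0050 = +5.9189 (running +77.9541)
  i=8: 5.3400·3.8025 − 3.0700·1.3538 = +16.1493 (running +94.1035)
Area = |Σ|/2 = |94.1035|/2 = 47.0517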